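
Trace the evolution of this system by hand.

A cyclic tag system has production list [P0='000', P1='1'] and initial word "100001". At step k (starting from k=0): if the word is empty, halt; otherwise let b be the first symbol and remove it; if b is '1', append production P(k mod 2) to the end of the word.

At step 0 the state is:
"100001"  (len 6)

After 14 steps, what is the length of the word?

gen 0: "100001"  (len 6)
gen 1: "00001000"  (len 8)
gen 2: "0001000"  (len 7)
gen 3: "001000"  (len 6)
gen 4: "01000"  (len 5)
gen 5: "1000"  (len 4)
gen 6: "0001"  (len 4)
gen 7: "001"  (len 3)
gen 8: "01"  (len 2)
gen 9: "1"  (len 1)
gen 10: "1"  (len 1)
gen 11: "000"  (len 3)
gen 12: "00"  (len 2)
gen 13: "0"  (len 1)
gen 14: (halted — word empty)

0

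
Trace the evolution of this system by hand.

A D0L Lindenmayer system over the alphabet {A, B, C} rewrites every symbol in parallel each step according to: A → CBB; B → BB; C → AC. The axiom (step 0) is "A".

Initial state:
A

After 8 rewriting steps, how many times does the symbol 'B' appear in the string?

[0] A
[1] CBB
[2] ACBBBB
[3] CBBACBBBBBBBB
[4] ACBBBBCBBACBBBBBBBBBBBBBBBB
[5] CBBACBBBBBBBBACBBBBCBBACBBBBBBBBBBBBBBBBBBBBBBBBBBBBBBBB
[6] ACBBBBCBBACBBBBBBBBBBBBBBBBCBBACBBBBBBBBACBBBBCBBACBBBBBBBBBBBBBBBBBBBBBBBBBBBBBBBBBBBBBBBBBBBBBBBBBBBBBBBBBBBBBBBB
[7] CBBACBBBBBBBBACBBBBCBBACBBBBBBBBBBBBBBBBBBBBBBBBBBBBBBBBAC…BBBBBBBBBBBBBBBBBBBBBBBBBBBBBBBBBBBBBBBBBBBBBBBBBBBBBBBBBB  (len 235)
[8] ACBBBBCBBACBBBBBBBBBBBBBBBBCBBACBBBBBBBBACBBBBCBBACBBBBBBB…BBBBBBBBBBBBBBBBBBBBBBBBBBBBBBBBBBBBBBBBBBBBBBBBBBBBBBBBBB  (len 478)

444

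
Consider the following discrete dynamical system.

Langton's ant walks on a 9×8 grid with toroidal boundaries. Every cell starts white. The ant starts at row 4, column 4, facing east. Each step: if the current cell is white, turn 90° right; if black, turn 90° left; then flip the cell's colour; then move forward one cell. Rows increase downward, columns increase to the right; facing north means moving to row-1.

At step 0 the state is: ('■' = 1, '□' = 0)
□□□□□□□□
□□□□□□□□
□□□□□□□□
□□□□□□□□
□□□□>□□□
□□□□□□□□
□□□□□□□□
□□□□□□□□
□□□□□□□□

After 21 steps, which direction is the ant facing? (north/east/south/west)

north

t=0: □□□□□□□□
□□□□□□□□
□□□□□□□□
□□□□□□□□
□□□□>□□□
□□□□□□□□
□□□□□□□□
□□□□□□□□
□□□□□□□□
t=1: □□□□□□□□
□□□□□□□□
□□□□□□□□
□□□□□□□□
□□□□■□□□
□□□□v□□□
□□□□□□□□
□□□□□□□□
□□□□□□□□
t=2: □□□□□□□□
□□□□□□□□
□□□□□□□□
□□□□□□□□
□□□□■□□□
□□□<■□□□
□□□□□□□□
□□□□□□□□
□□□□□□□□
t=3: □□□□□□□□
□□□□□□□□
□□□□□□□□
□□□□□□□□
□□□^■□□□
□□□■■□□□
□□□□□□□□
□□□□□□□□
□□□□□□□□
t=4: □□□□□□□□
□□□□□□□□
□□□□□□□□
□□□□□□□□
□□□■>□□□
□□□■■□□□
□□□□□□□□
□□□□□□□□
□□□□□□□□
t=5: □□□□□□□□
□□□□□□□□
□□□□□□□□
□□□□^□□□
□□□■□□□□
□□□■■□□□
□□□□□□□□
□□□□□□□□
□□□□□□□□
t=6: □□□□□□□□
□□□□□□□□
□□□□□□□□
□□□□■>□□
□□□■□□□□
□□□■■□□□
□□□□□□□□
□□□□□□□□
□□□□□□□□
t=7: □□□□□□□□
□□□□□□□□
□□□□□□□□
□□□□■■□□
□□□■□v□□
□□□■■□□□
□□□□□□□□
□□□□□□□□
□□□□□□□□
t=8: □□□□□□□□
□□□□□□□□
□□□□□□□□
□□□□■■□□
□□□■<■□□
□□□■■□□□
□□□□□□□□
□□□□□□□□
□□□□□□□□
t=9: □□□□□□□□
□□□□□□□□
□□□□□□□□
□□□□^■□□
□□□■■■□□
□□□■■□□□
□□□□□□□□
□□□□□□□□
□□□□□□□□
t=10: □□□□□□□□
□□□□□□□□
□□□□□□□□
□□□<□■□□
□□□■■■□□
□□□■■□□□
□□□□□□□□
□□□□□□□□
□□□□□□□□
t=11: □□□□□□□□
□□□□□□□□
□□□^□□□□
□□□■□■□□
□□□■■■□□
□□□■■□□□
□□□□□□□□
□□□□□□□□
□□□□□□□□
t=12: □□□□□□□□
□□□□□□□□
□□□■>□□□
□□□■□■□□
□□□■■■□□
□□□■■□□□
□□□□□□□□
□□□□□□□□
□□□□□□□□
t=13: □□□□□□□□
□□□□□□□□
□□□■■□□□
□□□■v■□□
□□□■■■□□
□□□■■□□□
□□□□□□□□
□□□□□□□□
□□□□□□□□
t=14: □□□□□□□□
□□□□□□□□
□□□■■□□□
□□□<■■□□
□□□■■■□□
□□□■■□□□
□□□□□□□□
□□□□□□□□
□□□□□□□□
t=15: □□□□□□□□
□□□□□□□□
□□□■■□□□
□□□□■■□□
□□□v■■□□
□□□■■□□□
□□□□□□□□
□□□□□□□□
□□□□□□□□
t=16: □□□□□□□□
□□□□□□□□
□□□■■□□□
□□□□■■□□
□□□□>■□□
□□□■■□□□
□□□□□□□□
□□□□□□□□
□□□□□□□□
t=17: □□□□□□□□
□□□□□□□□
□□□■■□□□
□□□□^■□□
□□□□□■□□
□□□■■□□□
□□□□□□□□
□□□□□□□□
□□□□□□□□
t=18: □□□□□□□□
□□□□□□□□
□□□■■□□□
□□□<□■□□
□□□□□■□□
□□□■■□□□
□□□□□□□□
□□□□□□□□
□□□□□□□□
t=19: □□□□□□□□
□□□□□□□□
□□□^■□□□
□□□■□■□□
□□□□□■□□
□□□■■□□□
□□□□□□□□
□□□□□□□□
□□□□□□□□
t=20: □□□□□□□□
□□□□□□□□
□□<□■□□□
□□□■□■□□
□□□□□■□□
□□□■■□□□
□□□□□□□□
□□□□□□□□
□□□□□□□□
t=21: □□□□□□□□
□□^□□□□□
□□■□■□□□
□□□■□■□□
□□□□□■□□
□□□■■□□□
□□□□□□□□
□□□□□□□□
□□□□□□□□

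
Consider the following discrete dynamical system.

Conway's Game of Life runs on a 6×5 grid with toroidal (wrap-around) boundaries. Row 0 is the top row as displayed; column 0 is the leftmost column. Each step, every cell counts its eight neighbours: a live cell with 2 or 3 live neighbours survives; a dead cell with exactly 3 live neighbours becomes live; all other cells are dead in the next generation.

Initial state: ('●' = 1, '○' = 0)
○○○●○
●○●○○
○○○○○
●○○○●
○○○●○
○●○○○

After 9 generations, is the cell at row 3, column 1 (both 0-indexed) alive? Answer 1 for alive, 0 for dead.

0

[0] ○○○●○
●○●○○
○○○○○
●○○○●
○○○●○
○●○○○
[1] ○●●○○
○○○○○
●●○○●
○○○○●
●○○○●
○○●○○
[2] ○●●○○
○○●○○
●○○○●
○●○●○
●○○●●
●○●●○
[3] ○○○○○
●○●●○
●●●●●
○●●●○
●○○○○
●○○○○
[4] ○●○○●
●○○○○
○○○○○
○○○○○
●○●○●
○○○○○
[5] ●○○○○
●○○○○
○○○○○
○○○○○
○○○○○
○●○●●
[6] ●●○○○
○○○○○
○○○○○
○○○○○
○○○○○
●○○○●
[7] ●●○○●
○○○○○
○○○○○
○○○○○
○○○○○
●●○○●
[8] ○●○○●
●○○○○
○○○○○
○○○○○
●○○○○
○●○○●
[9] ○●○○●
●○○○○
○○○○○
○○○○○
●○○○○
○●○○●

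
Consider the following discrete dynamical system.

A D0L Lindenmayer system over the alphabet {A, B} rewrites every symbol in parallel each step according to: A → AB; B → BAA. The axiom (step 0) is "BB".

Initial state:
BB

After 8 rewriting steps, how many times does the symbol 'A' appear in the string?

0) BB
1) BAABAA
2) BAAABABBAAABAB
3) BAAABABABBAAABBAABAAABABABBAAABBAA
4) BAAABABABBAAABBAAABBAABAAABABABBAABAAABABBAAABABABBAAABBAAABBAABAAABABABBAABAAABAB
5) BAAABABABBAAABBAAABBAABAAABABABBAABAAABABABBAABAAABABBAAAB…ABBAABAAABABBAAABABABBAAABBAAABBAABAAABABBAAABABABBAAABBAA  (len 198)
6) BAAABABABBAAABBAAABBAABAAABABABBAABAAABABABBAABAAABABBAAAB…BAAABABABBAAABBAABAAABABABBAAABBAAABBAABAAABABABBAABAAABAB  (len 478)
7) BAAABABABBAAABBAAABBAABAAABABABBAABAAABABABBAABAAABABBAAAB…ABBAABAAABABBAAABABABBAAABBAAABBAABAAABABBAAABABABBAAABBAA  (len 1154)
8) BAAABABABBAAABBAAABBAABAAABABABBAABAAABABABBAABAAABABBAAAB…BAAABABABBAAABBAABAAABABABBAAABBAAABBAABAAABABABBAABAAABAB  (len 2786)

1632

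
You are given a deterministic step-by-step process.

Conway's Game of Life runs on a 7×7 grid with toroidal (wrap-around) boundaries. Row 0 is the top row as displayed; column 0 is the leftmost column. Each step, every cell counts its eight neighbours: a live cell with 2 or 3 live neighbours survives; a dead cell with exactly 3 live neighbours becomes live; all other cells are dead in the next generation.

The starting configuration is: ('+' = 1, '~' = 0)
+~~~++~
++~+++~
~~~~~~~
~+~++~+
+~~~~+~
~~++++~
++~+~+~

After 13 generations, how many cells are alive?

16

step 0: +~~~++~
++~+++~
~~~~~~~
~+~++~+
+~~~~+~
~~++++~
++~+~+~
step 1: ~~~~~~~
++~+~+~
~+~~~~+
+~~~+++
++~~~~~
+~++~+~
++~~~~~
step 2: ~~+~~~+
+++~~~+
~++~~~~
~~~~~+~
~~++~~~
~~+~~~~
+++~~~+
step 3: ~~~+~+~
~~~+~~+
~~+~~~+
~+~+~~~
~~++~~~
+~~~~~~
+~++~~+
step 4: +~~+~+~
~~+++++
+~++~~~
~+~+~~~
~+++~~~
+~~~~~+
+++++~+
step 5: ~~~~~~~
+~~~~+~
+~~~~++
+~~~+~~
~+~+~~~
~~~~+++
~~+++~~
step 6: ~~~++~~
+~~~~+~
++~~++~
++~~++~
+~~+~~+
~~~~~+~
~~~++~~
step 7: ~~~+~+~
++~+~+~
~~~~~~~
~~++~~~
++~~~~~
~~~+~++
~~~+~+~
step 8: ~~~+~+~
~~+~~~+
~+~++~~
~++~~~~
++~++~+
+~+~~++
~~++~+~
step 9: ~~~+~++
~~+~~+~
++~+~~~
~~~~~+~
~~~++~~
~~~~~~~
~+++~+~
step 10: ~+~+~++
++++~+~
~++~+~+
~~++~~~
~~~~+~~
~~~~~~~
~~++~++
step 11: ~~~~~~~
~~~~~~~
~~~~+++
~++~++~
~~~+~~~
~~~+++~
+~++~++
step 12: ~~~~~~+
~~~~~+~
~~~++~+
~~+~~~+
~~~~~~~
~~~~~+~
~~++~++
step 13: ~~~~+~+
~~~~+++
~~~++~+
~~~+~+~
~~~~~~~
~~~~+++
~~~~+++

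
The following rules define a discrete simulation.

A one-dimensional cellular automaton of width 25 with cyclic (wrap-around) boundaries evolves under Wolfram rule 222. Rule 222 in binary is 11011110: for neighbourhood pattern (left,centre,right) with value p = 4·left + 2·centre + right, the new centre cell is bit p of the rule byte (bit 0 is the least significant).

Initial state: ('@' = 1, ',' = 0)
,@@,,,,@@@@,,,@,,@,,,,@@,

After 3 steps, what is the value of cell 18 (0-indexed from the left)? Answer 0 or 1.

step 0: ,@@,,,,@@@@,,,@,,@,,,,@@,
step 1: @@@@,,@@@@@@,@@@@@@,,@@@@
step 2: @@@@@@@@@@@@,@@@@@@@@@@@@
step 3: @@@@@@@@@@@@,@@@@@@@@@@@@

1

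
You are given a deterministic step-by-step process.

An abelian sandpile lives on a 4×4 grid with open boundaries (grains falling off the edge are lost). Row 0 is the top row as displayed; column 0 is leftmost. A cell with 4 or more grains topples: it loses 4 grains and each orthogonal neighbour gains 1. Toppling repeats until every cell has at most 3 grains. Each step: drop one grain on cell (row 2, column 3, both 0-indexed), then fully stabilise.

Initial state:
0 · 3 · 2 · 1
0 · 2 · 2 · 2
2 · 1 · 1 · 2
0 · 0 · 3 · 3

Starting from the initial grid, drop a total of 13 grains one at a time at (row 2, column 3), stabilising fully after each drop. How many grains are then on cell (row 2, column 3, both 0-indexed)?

3

k=0  0 · 3 · 2 · 1
0 · 2 · 2 · 2
2 · 1 · 1 · 2
0 · 0 · 3 · 3
k=1  0 · 3 · 2 · 1
0 · 2 · 2 · 2
2 · 1 · 1 · 3
0 · 0 · 3 · 3
k=2  0 · 3 · 2 · 1
0 · 2 · 2 · 3
2 · 1 · 3 · 1
0 · 1 · 0 · 1
k=3  0 · 3 · 2 · 1
0 · 2 · 2 · 3
2 · 1 · 3 · 2
0 · 1 · 0 · 1
k=4  0 · 3 · 2 · 1
0 · 2 · 2 · 3
2 · 1 · 3 · 3
0 · 1 · 0 · 1
k=5  0 · 3 · 3 · 2
0 · 3 · 0 · 1
2 · 2 · 1 · 2
0 · 1 · 1 · 2
k=6  0 · 3 · 3 · 2
0 · 3 · 0 · 1
2 · 2 · 1 · 3
0 · 1 · 1 · 2
k=7  0 · 3 · 3 · 2
0 · 3 · 0 · 2
2 · 2 · 2 · 0
0 · 1 · 1 · 3
k=8  0 · 3 · 3 · 2
0 · 3 · 0 · 2
2 · 2 · 2 · 1
0 · 1 · 1 · 3
k=9  0 · 3 · 3 · 2
0 · 3 · 0 · 2
2 · 2 · 2 · 2
0 · 1 · 1 · 3
k=10  0 · 3 · 3 · 2
0 · 3 · 0 · 2
2 · 2 · 2 · 3
0 · 1 · 1 · 3
k=11  0 · 3 · 3 · 2
0 · 3 · 0 · 3
2 · 2 · 3 · 1
0 · 1 · 2 · 0
k=12  0 · 3 · 3 · 2
0 · 3 · 0 · 3
2 · 2 · 3 · 2
0 · 1 · 2 · 0
k=13  0 · 3 · 3 · 2
0 · 3 · 0 · 3
2 · 2 · 3 · 3
0 · 1 · 2 · 0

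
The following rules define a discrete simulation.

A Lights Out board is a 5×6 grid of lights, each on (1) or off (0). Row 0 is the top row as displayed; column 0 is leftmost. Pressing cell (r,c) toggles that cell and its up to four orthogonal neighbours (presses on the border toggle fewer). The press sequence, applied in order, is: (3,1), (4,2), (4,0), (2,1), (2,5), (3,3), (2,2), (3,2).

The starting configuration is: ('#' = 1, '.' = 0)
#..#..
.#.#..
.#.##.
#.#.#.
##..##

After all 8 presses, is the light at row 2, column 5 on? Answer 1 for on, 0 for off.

0) #..#..
.#.#..
.#.##.
#.#.#.
##..##
1) #..#..
.#.#..
...##.
.#..#.
#...##
2) #..#..
.#.#..
...##.
.##.#.
######
3) #..#..
.#.#..
...##.
###.#.
..####
4) #..#..
...#..
#####.
#.#.#.
..####
5) #..#..
...#.#
####.#
#.#.##
..####
6) #..#..
...#.#
###..#
#..#.#
..#.##
7) #..#..
..##.#
#..#.#
#.##.#
..#.##
8) #..#..
..##.#
#.##.#
##...#
....##

1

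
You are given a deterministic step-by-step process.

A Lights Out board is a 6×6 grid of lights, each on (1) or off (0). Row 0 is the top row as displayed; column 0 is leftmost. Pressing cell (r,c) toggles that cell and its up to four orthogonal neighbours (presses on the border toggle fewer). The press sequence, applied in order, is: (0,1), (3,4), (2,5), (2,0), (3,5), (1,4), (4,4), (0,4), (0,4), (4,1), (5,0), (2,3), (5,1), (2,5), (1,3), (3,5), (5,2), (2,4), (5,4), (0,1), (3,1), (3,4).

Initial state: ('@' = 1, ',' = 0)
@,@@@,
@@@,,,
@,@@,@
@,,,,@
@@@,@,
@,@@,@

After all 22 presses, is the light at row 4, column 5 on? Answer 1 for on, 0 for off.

1

[0] @,@@@,
@@@,,,
@,@@,@
@,,,,@
@@@,@,
@,@@,@
[1] ,@,@@,
@,@,,,
@,@@,@
@,,,,@
@@@,@,
@,@@,@
[2] ,@,@@,
@,@,,,
@,@@@@
@,,@@,
@@@,,,
@,@@,@
[3] ,@,@@,
@,@,,@
@,@@,,
@,,@@@
@@@,,,
@,@@,@
[4] ,@,@@,
,,@,,@
,@@@,,
,,,@@@
@@@,,,
@,@@,@
[5] ,@,@@,
,,@,,@
,@@@,@
,,,@,,
@@@,,@
@,@@,@
[6] ,@,@,,
,,@@@,
,@@@@@
,,,@,,
@@@,,@
@,@@,@
[7] ,@,@,,
,,@@@,
,@@@@@
,,,@@,
@@@@@,
@,@@@@
[8] ,@,,@@
,,@@,,
,@@@@@
,,,@@,
@@@@@,
@,@@@@
[9] ,@,@,,
,,@@@,
,@@@@@
,,,@@,
@@@@@,
@,@@@@
[10] ,@,@,,
,,@@@,
,@@@@@
,@,@@,
,,,@@,
@@@@@@
[11] ,@,@,,
,,@@@,
,@@@@@
,@,@@,
@,,@@,
,,@@@@
[12] ,@,@,,
,,@,@,
,@,,,@
,@,,@,
@,,@@,
,,@@@@
[13] ,@,@,,
,,@,@,
,@,,,@
,@,,@,
@@,@@,
@@,@@@
[14] ,@,@,,
,,@,@@
,@,,@,
,@,,@@
@@,@@,
@@,@@@
[15] ,@,,,,
,,,@,@
,@,@@,
,@,,@@
@@,@@,
@@,@@@
[16] ,@,,,,
,,,@,@
,@,@@@
,@,,,,
@@,@@@
@@,@@@
[17] ,@,,,,
,,,@,@
,@,@@@
,@,,,,
@@@@@@
@,@,@@
[18] ,@,,,,
,,,@@@
,@,,,,
,@,,@,
@@@@@@
@,@,@@
[19] ,@,,,,
,,,@@@
,@,,,,
,@,,@,
@@@@,@
@,@@,,
[20] @,@,,,
,@,@@@
,@,,,,
,@,,@,
@@@@,@
@,@@,,
[21] @,@,,,
,@,@@@
,,,,,,
@,@,@,
@,@@,@
@,@@,,
[22] @,@,,,
,@,@@@
,,,,@,
@,@@,@
@,@@@@
@,@@,,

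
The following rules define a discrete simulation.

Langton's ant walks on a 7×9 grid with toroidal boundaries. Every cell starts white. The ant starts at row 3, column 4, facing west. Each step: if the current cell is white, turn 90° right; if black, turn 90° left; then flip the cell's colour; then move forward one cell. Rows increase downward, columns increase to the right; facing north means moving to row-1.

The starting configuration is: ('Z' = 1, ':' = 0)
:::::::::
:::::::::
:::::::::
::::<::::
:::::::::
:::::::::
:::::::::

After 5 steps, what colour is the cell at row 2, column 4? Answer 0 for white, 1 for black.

gen 0: :::::::::
:::::::::
:::::::::
::::<::::
:::::::::
:::::::::
:::::::::
gen 1: :::::::::
:::::::::
::::^::::
::::Z::::
:::::::::
:::::::::
:::::::::
gen 2: :::::::::
:::::::::
::::Z>:::
::::Z::::
:::::::::
:::::::::
:::::::::
gen 3: :::::::::
:::::::::
::::ZZ:::
::::Zv:::
:::::::::
:::::::::
:::::::::
gen 4: :::::::::
:::::::::
::::ZZ:::
::::<Z:::
:::::::::
:::::::::
:::::::::
gen 5: :::::::::
:::::::::
::::ZZ:::
:::::Z:::
::::v::::
:::::::::
:::::::::

1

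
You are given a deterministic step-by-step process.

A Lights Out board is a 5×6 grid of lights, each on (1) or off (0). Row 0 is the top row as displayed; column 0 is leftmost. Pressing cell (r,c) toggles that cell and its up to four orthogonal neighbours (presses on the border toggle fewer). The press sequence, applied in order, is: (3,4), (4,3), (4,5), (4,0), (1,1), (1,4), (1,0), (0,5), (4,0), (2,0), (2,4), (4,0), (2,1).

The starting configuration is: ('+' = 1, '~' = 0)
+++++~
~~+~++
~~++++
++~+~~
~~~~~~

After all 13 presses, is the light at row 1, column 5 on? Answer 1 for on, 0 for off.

gen 0: +++++~
~~+~++
~~++++
++~+~~
~~~~~~
gen 1: +++++~
~~+~++
~~++~+
++~~++
~~~~+~
gen 2: +++++~
~~+~++
~~++~+
++~+++
~~++~~
gen 3: +++++~
~~+~++
~~++~+
++~++~
~~++++
gen 4: +++++~
~~+~++
~~++~+
~+~++~
++++++
gen 5: +~+++~
++~~++
~+++~+
~+~++~
++++++
gen 6: +~++~~
++~+~~
~+++++
~+~++~
++++++
gen 7: ~~++~~
~~~+~~
++++++
~+~++~
++++++
gen 8: ~~++++
~~~+~+
++++++
~+~++~
++++++
gen 9: ~~++++
~~~+~+
++++++
++~++~
~~++++
gen 10: ~~++++
+~~+~+
~~++++
~+~++~
~~++++
gen 11: ~~++++
+~~+++
~~+~~~
~+~+~~
~~++++
gen 12: ~~++++
+~~+++
~~+~~~
++~+~~
++++++
gen 13: ~~++++
++~+++
++~~~~
+~~+~~
++++++

1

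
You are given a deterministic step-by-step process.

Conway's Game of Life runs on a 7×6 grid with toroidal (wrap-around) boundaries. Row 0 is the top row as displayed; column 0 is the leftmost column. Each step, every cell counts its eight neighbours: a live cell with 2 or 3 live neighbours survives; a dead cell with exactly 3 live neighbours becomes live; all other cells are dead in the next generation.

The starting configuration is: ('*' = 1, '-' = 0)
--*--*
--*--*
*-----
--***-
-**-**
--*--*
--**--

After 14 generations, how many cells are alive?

19

k=0  --*--*
--*--*
*-----
--***-
-**-**
--*--*
--**--
k=1  -**-*-
**---*
-**-**
*-*-*-
**---*
*----*
-****-
k=2  ----*-
------
--*-*-
--*-*-
----*-
---*--
----*-
k=3  ------
---*--
------
----**
----*-
---**-
---**-
k=4  ---**-
------
----*-
----**
------
-----*
---**-
k=5  ---**-
---**-
----**
----**
----**
----*-
---*-*
k=6  --*--*
------
------
*--*--
---*--
---*--
---*-*
k=7  ----*-
------
------
------
--***-
--**--
--**--
k=8  ---*--
------
------
---*--
--*-*-
-*----
--*-*-
k=9  ---*--
------
------
---*--
--**--
-**---
--**--
k=10  --**--
------
------
--**--
-*-*--
-*----
-*-*--
k=11  --**--
------
------
--**--
-*-*--
**----
-*-*--
k=12  --**--
------
------
--**--
**-*--
**----
**-*--
k=13  -***--
------
------
-***--
*--*--
-----*
*--*--
k=14  -***--
--*---
--*---
-***--
**-**-
*---**
**-**-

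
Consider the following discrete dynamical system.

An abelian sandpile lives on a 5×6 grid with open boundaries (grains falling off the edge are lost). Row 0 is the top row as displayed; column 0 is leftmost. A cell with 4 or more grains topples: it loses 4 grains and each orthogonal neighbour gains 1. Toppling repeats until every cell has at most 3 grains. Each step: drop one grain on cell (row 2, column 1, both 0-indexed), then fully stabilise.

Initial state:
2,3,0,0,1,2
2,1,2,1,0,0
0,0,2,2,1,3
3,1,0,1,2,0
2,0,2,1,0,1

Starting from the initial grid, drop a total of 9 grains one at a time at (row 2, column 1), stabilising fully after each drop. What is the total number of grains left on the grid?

44

t=0: 2,3,0,0,1,2
2,1,2,1,0,0
0,0,2,2,1,3
3,1,0,1,2,0
2,0,2,1,0,1
t=1: 2,3,0,0,1,2
2,1,2,1,0,0
0,1,2,2,1,3
3,1,0,1,2,0
2,0,2,1,0,1
t=2: 2,3,0,0,1,2
2,1,2,1,0,0
0,2,2,2,1,3
3,1,0,1,2,0
2,0,2,1,0,1
t=3: 2,3,0,0,1,2
2,1,2,1,0,0
0,3,2,2,1,3
3,1,0,1,2,0
2,0,2,1,0,1
t=4: 2,3,0,0,1,2
2,2,2,1,0,0
1,0,3,2,1,3
3,2,0,1,2,0
2,0,2,1,0,1
t=5: 2,3,0,0,1,2
2,2,2,1,0,0
1,1,3,2,1,3
3,2,0,1,2,0
2,0,2,1,0,1
t=6: 2,3,0,0,1,2
2,2,2,1,0,0
1,2,3,2,1,3
3,2,0,1,2,0
2,0,2,1,0,1
t=7: 2,3,0,0,1,2
2,2,2,1,0,0
1,3,3,2,1,3
3,2,0,1,2,0
2,0,2,1,0,1
t=8: 2,3,0,0,1,2
2,3,3,1,0,0
2,1,0,3,1,3
3,3,1,1,2,0
2,0,2,1,0,1
t=9: 2,3,0,0,1,2
2,3,3,1,0,0
2,2,0,3,1,3
3,3,1,1,2,0
2,0,2,1,0,1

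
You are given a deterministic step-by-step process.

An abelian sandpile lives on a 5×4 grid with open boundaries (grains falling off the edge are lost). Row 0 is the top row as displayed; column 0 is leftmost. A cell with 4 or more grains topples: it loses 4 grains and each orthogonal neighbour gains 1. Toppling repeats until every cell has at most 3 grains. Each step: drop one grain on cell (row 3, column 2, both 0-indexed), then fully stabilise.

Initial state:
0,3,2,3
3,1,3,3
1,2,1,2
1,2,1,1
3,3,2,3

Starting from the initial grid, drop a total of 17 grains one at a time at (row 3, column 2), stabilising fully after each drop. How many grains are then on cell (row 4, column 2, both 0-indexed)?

0) 0,3,2,3
3,1,3,3
1,2,1,2
1,2,1,1
3,3,2,3
1) 0,3,2,3
3,1,3,3
1,2,1,2
1,2,2,1
3,3,2,3
2) 0,3,2,3
3,1,3,3
1,2,1,2
1,2,3,1
3,3,2,3
3) 0,3,2,3
3,1,3,3
1,2,2,2
1,3,0,2
3,3,3,3
4) 0,3,2,3
3,1,3,3
1,2,2,2
1,3,1,2
3,3,3,3
5) 0,3,2,3
3,1,3,3
1,2,2,2
1,3,2,2
3,3,3,3
6) 0,3,2,3
3,1,3,3
1,2,2,2
1,3,3,2
3,3,3,3
7) 0,3,2,3
3,1,3,3
1,3,3,3
3,1,3,0
0,2,2,1
8) 2,1,1,1
0,1,3,2
3,1,3,1
3,3,1,2
0,2,3,1
9) 2,1,1,1
0,1,3,2
3,1,3,1
3,3,2,2
0,2,3,1
10) 2,1,1,1
0,1,3,2
3,1,3,1
3,3,3,2
0,2,3,1
11) 2,1,2,1
1,3,0,3
1,0,2,2
1,3,3,3
2,0,1,2
12) 2,1,2,1
1,3,0,3
1,1,3,3
2,0,2,0
2,1,2,3
13) 2,1,2,1
1,3,0,3
1,1,3,3
2,0,3,0
2,1,2,3
14) 2,1,2,2
1,3,2,0
1,2,1,1
2,1,1,2
2,1,3,3
15) 2,1,2,2
1,3,2,0
1,2,1,1
2,1,2,2
2,1,3,3
16) 2,1,2,2
1,3,2,0
1,2,1,1
2,1,3,2
2,1,3,3
17) 2,1,2,2
1,3,2,0
1,2,2,2
2,2,2,0
2,2,1,1

1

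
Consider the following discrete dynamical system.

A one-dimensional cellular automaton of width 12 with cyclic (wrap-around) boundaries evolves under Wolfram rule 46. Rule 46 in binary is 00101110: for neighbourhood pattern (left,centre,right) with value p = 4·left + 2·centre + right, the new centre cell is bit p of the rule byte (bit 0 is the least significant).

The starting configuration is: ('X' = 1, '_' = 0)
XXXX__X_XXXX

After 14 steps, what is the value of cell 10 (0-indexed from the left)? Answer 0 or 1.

0

0) XXXX__X_XXXX
1) _____XXXX___
2) ____XX______
3) ___XX_______
4) __XX________
5) _XX_________
6) XX__________
7) X__________X
8) __________XX
9) _________XX_
10) ________XX__
11) _______XX___
12) ______XX____
13) _____XX_____
14) ____XX______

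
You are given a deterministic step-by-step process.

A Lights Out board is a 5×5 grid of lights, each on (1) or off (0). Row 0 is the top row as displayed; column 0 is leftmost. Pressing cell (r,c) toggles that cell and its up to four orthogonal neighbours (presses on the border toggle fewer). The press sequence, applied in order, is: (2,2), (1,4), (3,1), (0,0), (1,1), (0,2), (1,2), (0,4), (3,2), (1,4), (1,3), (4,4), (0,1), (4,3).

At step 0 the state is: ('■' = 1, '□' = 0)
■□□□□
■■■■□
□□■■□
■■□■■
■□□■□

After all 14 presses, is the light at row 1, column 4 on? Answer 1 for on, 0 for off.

0

t=0: ■□□□□
■■■■□
□□■■□
■■□■■
■□□■□
t=1: ■□□□□
■■□■□
□■□□□
■■■■■
■□□■□
t=2: ■□□□■
■■□□■
□■□□■
■■■■■
■□□■□
t=3: ■□□□■
■■□□■
□□□□■
□□□■■
■■□■□
t=4: □■□□■
□■□□■
□□□□■
□□□■■
■■□■□
t=5: □□□□■
■□■□■
□■□□■
□□□■■
■■□■□
t=6: □■■■■
■□□□■
□■□□■
□□□■■
■■□■□
t=7: □■□■■
■■■■■
□■■□■
□□□■■
■■□■□
t=8: □■□□□
■■■■□
□■■□■
□□□■■
■■□■□
t=9: □■□□□
■■■■□
□■□□■
□■■□■
■■■■□
t=10: □■□□■
■■■□■
□■□□□
□■■□■
■■■■□
t=11: □■□■■
■■□■□
□■□■□
□■■□■
■■■■□
t=12: □■□■■
■■□■□
□■□■□
□■■□□
■■■□■
t=13: ■□■■■
■□□■□
□■□■□
□■■□□
■■■□■
t=14: ■□■■■
■□□■□
□■□■□
□■■■□
■■□■□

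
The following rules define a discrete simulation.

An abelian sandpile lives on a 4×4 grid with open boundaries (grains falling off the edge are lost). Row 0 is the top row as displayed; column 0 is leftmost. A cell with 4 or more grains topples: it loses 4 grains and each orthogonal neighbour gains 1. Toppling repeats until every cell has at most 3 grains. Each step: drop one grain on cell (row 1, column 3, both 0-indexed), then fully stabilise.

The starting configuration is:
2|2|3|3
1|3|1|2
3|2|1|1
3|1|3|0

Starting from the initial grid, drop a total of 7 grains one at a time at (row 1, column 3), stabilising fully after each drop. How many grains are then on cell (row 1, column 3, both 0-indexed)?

t=0: 2|2|3|3
1|3|1|2
3|2|1|1
3|1|3|0
t=1: 2|2|3|3
1|3|1|3
3|2|1|1
3|1|3|0
t=2: 2|3|0|1
1|3|3|1
3|2|1|2
3|1|3|0
t=3: 2|3|0|1
1|3|3|2
3|2|1|2
3|1|3|0
t=4: 2|3|0|1
1|3|3|3
3|2|1|2
3|1|3|0
t=5: 3|0|2|2
2|1|1|1
3|3|2|3
3|1|3|0
t=6: 3|0|2|2
2|1|1|2
3|3|2|3
3|1|3|0
t=7: 3|0|2|2
2|1|1|3
3|3|2|3
3|1|3|0

3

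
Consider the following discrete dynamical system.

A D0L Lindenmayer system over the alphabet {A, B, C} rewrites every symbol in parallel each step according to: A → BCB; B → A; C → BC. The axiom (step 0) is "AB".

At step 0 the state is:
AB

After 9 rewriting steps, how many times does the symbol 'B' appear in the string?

197

0) AB
1) BCBA
2) ABCABCB
3) BCBABCBCBABCA
4) ABCABCBABCABCABCBABCBCB
5) BCBABCBCBABCABCBABCBCBABCBCBABCABCBABCABCA
6) ABCABCBABCABCABCBABCBCBABCABCBABCABCABCBABCABCABCBABCBCBABCABCBABCBCBABCBCB
7) BCBABCBCBABCABCBABCBCBABCBCBABCABCBABCABCABCBABCBCBABCABCB…BCBCBABCBCBABCABCBABCABCABCBABCBCBABCABCBABCABCABCBABCABCA  (len 136)
8) ABCABCBABCABCABCBABCBCBABCABCBABCABCABCBABCABCABCBABCBCBAB…ABCBABCABCABCBABCBCBABCABCBABCBCBABCBCBABCABCBABCBCBABCBCB  (len 244)
9) BCBABCBCBABCABCBABCBCBABCBCBABCABCBABCABCABCBABCBCBABCABCB…BABCABCBABCABCABCBABCABCABCBABCBCBABCABCBABCABCABCBABCABCA  (len 441)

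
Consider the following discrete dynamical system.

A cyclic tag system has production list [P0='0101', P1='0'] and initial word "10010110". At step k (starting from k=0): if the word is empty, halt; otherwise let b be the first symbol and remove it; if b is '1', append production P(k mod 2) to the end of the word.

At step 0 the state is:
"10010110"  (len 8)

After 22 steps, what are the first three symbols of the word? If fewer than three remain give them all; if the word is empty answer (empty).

gen 0: "10010110"  (len 8)
gen 1: "00101100101"  (len 11)
gen 2: "0101100101"  (len 10)
gen 3: "101100101"  (len 9)
gen 4: "011001010"  (len 9)
gen 5: "11001010"  (len 8)
gen 6: "10010100"  (len 8)
gen 7: "00101000101"  (len 11)
gen 8: "0101000101"  (len 10)
gen 9: "101000101"  (len 9)
gen 10: "010001010"  (len 9)
gen 11: "10001010"  (len 8)
gen 12: "00010100"  (len 8)
gen 13: "0010100"  (len 7)
gen 14: "010100"  (len 6)
gen 15: "10100"  (len 5)
gen 16: "01000"  (len 5)
gen 17: "1000"  (len 4)
gen 18: "0000"  (len 4)
gen 19: "000"  (len 3)
gen 20: "00"  (len 2)
gen 21: "0"  (len 1)
gen 22: (halted — word empty)

(empty)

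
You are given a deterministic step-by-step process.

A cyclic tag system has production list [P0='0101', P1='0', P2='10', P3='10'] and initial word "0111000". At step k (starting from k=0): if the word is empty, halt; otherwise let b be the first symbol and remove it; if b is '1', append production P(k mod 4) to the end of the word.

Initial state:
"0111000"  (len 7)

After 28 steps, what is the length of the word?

0) "0111000"  (len 7)
1) "111000"  (len 6)
2) "110000"  (len 6)
3) "1000010"  (len 7)
4) "00001010"  (len 8)
5) "0001010"  (len 7)
6) "001010"  (len 6)
7) "01010"  (len 5)
8) "1010"  (len 4)
9) "0100101"  (len 7)
10) "100101"  (len 6)
11) "0010110"  (len 7)
12) "010110"  (len 6)
13) "10110"  (len 5)
14) "01100"  (len 5)
15) "1100"  (len 4)
16) "10010"  (len 5)
17) "00100101"  (len 8)
18) "0100101"  (len 7)
19) "100101"  (len 6)
20) "0010110"  (len 7)
21) "010110"  (len 6)
22) "10110"  (len 5)
23) "011010"  (len 6)
24) "11010"  (len 5)
25) "10100101"  (len 8)
26) "01001010"  (len 8)
27) "1001010"  (len 7)
28) "00101010"  (len 8)

8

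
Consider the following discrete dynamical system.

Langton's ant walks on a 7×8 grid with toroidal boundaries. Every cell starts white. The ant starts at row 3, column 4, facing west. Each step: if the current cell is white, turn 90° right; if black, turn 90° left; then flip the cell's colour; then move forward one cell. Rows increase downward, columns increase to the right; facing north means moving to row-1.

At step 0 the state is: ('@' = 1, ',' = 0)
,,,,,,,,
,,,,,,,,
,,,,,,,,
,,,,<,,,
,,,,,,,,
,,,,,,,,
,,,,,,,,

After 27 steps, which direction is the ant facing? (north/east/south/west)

0) ,,,,,,,,
,,,,,,,,
,,,,,,,,
,,,,<,,,
,,,,,,,,
,,,,,,,,
,,,,,,,,
1) ,,,,,,,,
,,,,,,,,
,,,,^,,,
,,,,@,,,
,,,,,,,,
,,,,,,,,
,,,,,,,,
2) ,,,,,,,,
,,,,,,,,
,,,,@>,,
,,,,@,,,
,,,,,,,,
,,,,,,,,
,,,,,,,,
3) ,,,,,,,,
,,,,,,,,
,,,,@@,,
,,,,@v,,
,,,,,,,,
,,,,,,,,
,,,,,,,,
4) ,,,,,,,,
,,,,,,,,
,,,,@@,,
,,,,<@,,
,,,,,,,,
,,,,,,,,
,,,,,,,,
5) ,,,,,,,,
,,,,,,,,
,,,,@@,,
,,,,,@,,
,,,,v,,,
,,,,,,,,
,,,,,,,,
6) ,,,,,,,,
,,,,,,,,
,,,,@@,,
,,,,,@,,
,,,<@,,,
,,,,,,,,
,,,,,,,,
7) ,,,,,,,,
,,,,,,,,
,,,,@@,,
,,,^,@,,
,,,@@,,,
,,,,,,,,
,,,,,,,,
8) ,,,,,,,,
,,,,,,,,
,,,,@@,,
,,,@>@,,
,,,@@,,,
,,,,,,,,
,,,,,,,,
9) ,,,,,,,,
,,,,,,,,
,,,,@@,,
,,,@@@,,
,,,@v,,,
,,,,,,,,
,,,,,,,,
10) ,,,,,,,,
,,,,,,,,
,,,,@@,,
,,,@@@,,
,,,@,>,,
,,,,,,,,
,,,,,,,,
11) ,,,,,,,,
,,,,,,,,
,,,,@@,,
,,,@@@,,
,,,@,@,,
,,,,,v,,
,,,,,,,,
12) ,,,,,,,,
,,,,,,,,
,,,,@@,,
,,,@@@,,
,,,@,@,,
,,,,<@,,
,,,,,,,,
13) ,,,,,,,,
,,,,,,,,
,,,,@@,,
,,,@@@,,
,,,@^@,,
,,,,@@,,
,,,,,,,,
14) ,,,,,,,,
,,,,,,,,
,,,,@@,,
,,,@@@,,
,,,@@>,,
,,,,@@,,
,,,,,,,,
15) ,,,,,,,,
,,,,,,,,
,,,,@@,,
,,,@@^,,
,,,@@,,,
,,,,@@,,
,,,,,,,,
16) ,,,,,,,,
,,,,,,,,
,,,,@@,,
,,,@<,,,
,,,@@,,,
,,,,@@,,
,,,,,,,,
17) ,,,,,,,,
,,,,,,,,
,,,,@@,,
,,,@,,,,
,,,@v,,,
,,,,@@,,
,,,,,,,,
18) ,,,,,,,,
,,,,,,,,
,,,,@@,,
,,,@,,,,
,,,@,>,,
,,,,@@,,
,,,,,,,,
19) ,,,,,,,,
,,,,,,,,
,,,,@@,,
,,,@,,,,
,,,@,@,,
,,,,@v,,
,,,,,,,,
20) ,,,,,,,,
,,,,,,,,
,,,,@@,,
,,,@,,,,
,,,@,@,,
,,,,@,>,
,,,,,,,,
21) ,,,,,,,,
,,,,,,,,
,,,,@@,,
,,,@,,,,
,,,@,@,,
,,,,@,@,
,,,,,,v,
22) ,,,,,,,,
,,,,,,,,
,,,,@@,,
,,,@,,,,
,,,@,@,,
,,,,@,@,
,,,,,<@,
23) ,,,,,,,,
,,,,,,,,
,,,,@@,,
,,,@,,,,
,,,@,@,,
,,,,@^@,
,,,,,@@,
24) ,,,,,,,,
,,,,,,,,
,,,,@@,,
,,,@,,,,
,,,@,@,,
,,,,@@>,
,,,,,@@,
25) ,,,,,,,,
,,,,,,,,
,,,,@@,,
,,,@,,,,
,,,@,@^,
,,,,@@,,
,,,,,@@,
26) ,,,,,,,,
,,,,,,,,
,,,,@@,,
,,,@,,,,
,,,@,@@>
,,,,@@,,
,,,,,@@,
27) ,,,,,,,,
,,,,,,,,
,,,,@@,,
,,,@,,,,
,,,@,@@@
,,,,@@,v
,,,,,@@,

south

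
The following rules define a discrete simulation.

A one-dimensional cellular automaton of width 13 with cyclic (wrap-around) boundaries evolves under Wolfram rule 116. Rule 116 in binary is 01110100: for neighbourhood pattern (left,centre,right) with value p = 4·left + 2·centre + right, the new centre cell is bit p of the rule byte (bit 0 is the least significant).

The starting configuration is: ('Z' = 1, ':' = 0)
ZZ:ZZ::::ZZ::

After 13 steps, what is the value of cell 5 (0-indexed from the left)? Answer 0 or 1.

0

t=0: ZZ:ZZ::::ZZ::
t=1: :ZZ:ZZ::::ZZ:
t=2: ::ZZ:ZZ::::ZZ
t=3: Z::ZZ:ZZ::::Z
t=4: ZZ::ZZ:ZZ::::
t=5: :ZZ::ZZ:ZZ:::
t=6: ::ZZ::ZZ:ZZ::
t=7: :::ZZ::ZZ:ZZ:
t=8: ::::ZZ::ZZ:ZZ
t=9: Z::::ZZ::ZZ:Z
t=10: ZZ::::ZZ::ZZ:
t=11: :ZZ::::ZZ::ZZ
t=12: Z:ZZ::::ZZ::Z
t=13: ZZ:ZZ::::ZZ::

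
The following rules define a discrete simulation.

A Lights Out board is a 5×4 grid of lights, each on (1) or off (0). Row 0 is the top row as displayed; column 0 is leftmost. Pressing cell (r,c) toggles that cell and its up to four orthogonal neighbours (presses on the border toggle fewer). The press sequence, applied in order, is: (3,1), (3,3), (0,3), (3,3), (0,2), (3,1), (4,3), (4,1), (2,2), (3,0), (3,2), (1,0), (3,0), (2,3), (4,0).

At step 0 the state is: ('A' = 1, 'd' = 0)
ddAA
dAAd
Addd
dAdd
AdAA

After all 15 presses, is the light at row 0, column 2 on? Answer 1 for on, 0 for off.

[0] ddAA
dAAd
Addd
dAdd
AdAA
[1] ddAA
dAAd
AAdd
AdAd
AAAA
[2] ddAA
dAAd
AAdA
AddA
AAAd
[3] dddd
dAAA
AAdA
AddA
AAAd
[4] dddd
dAAA
AAdd
AdAd
AAAA
[5] dAAA
dAdA
AAdd
AdAd
AAAA
[6] dAAA
dAdA
Addd
dAdd
AdAA
[7] dAAA
dAdA
Addd
dAdA
Addd
[8] dAAA
dAdA
Addd
dddA
dAAd
[9] dAAA
dAAA
AAAA
ddAA
dAAd
[10] dAAA
dAAA
dAAA
AAAA
AAAd
[11] dAAA
dAAA
dAdA
Addd
AAdd
[12] AAAA
AdAA
AAdA
Addd
AAdd
[13] AAAA
AdAA
dAdA
dAdd
dAdd
[14] AAAA
AdAd
dAAd
dAdA
dAdd
[15] AAAA
AdAd
dAAd
AAdA
Addd

1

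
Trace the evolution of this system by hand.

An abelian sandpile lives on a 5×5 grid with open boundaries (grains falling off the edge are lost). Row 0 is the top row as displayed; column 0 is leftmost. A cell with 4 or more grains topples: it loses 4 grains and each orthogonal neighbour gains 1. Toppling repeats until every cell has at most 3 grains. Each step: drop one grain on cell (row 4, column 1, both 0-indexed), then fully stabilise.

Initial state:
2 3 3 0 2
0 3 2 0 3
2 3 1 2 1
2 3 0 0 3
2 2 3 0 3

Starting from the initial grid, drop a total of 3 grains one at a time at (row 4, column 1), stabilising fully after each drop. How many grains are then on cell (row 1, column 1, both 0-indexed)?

0) 2 3 3 0 2
0 3 2 0 3
2 3 1 2 1
2 3 0 0 3
2 2 3 0 3
1) 2 3 3 0 2
0 3 2 0 3
2 3 1 2 1
2 3 0 0 3
2 3 3 0 3
2) 3 1 1 1 2
1 2 0 1 3
3 1 3 2 1
3 1 2 0 3
3 2 0 1 3
3) 3 1 1 1 2
1 2 0 1 3
3 1 3 2 1
3 1 2 0 3
3 3 0 1 3

2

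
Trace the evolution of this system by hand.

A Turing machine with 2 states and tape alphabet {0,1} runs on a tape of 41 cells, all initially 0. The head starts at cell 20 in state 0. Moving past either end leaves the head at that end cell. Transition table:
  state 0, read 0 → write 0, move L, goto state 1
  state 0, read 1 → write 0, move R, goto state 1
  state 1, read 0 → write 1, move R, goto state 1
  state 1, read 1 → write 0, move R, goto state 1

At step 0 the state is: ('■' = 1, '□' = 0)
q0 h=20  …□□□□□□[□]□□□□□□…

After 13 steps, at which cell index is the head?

[0] q0 h=20  …□□□□□□[□]□□□□□□…
[1] q1 h=19  …□□□□□□[□]□□□□□□…
[2] q1 h=20  …□□□□□■[□]□□□□□□…
[3] q1 h=21  …□□□□■■[□]□□□□□□…
[4] q1 h=22  …□□□■■■[□]□□□□□□…
[5] q1 h=23  …□□■■■■[□]□□□□□□…
[6] q1 h=24  …□■■■■■[□]□□□□□□…
[7] q1 h=25  …■■■■■■[□]□□□□□□…
[8] q1 h=26  …■■■■■■[□]□□□□□□…
[9] q1 h=27  …■■■■■■[□]□□□□□□…
[10] q1 h=28  …■■■■■■[□]□□□□□□…
[11] q1 h=29  …■■■■■■[□]□□□□□□…
[12] q1 h=30  …■■■■■■[□]□□□□□□…
[13] q1 h=31  …■■■■■■[□]□□□□□□…

31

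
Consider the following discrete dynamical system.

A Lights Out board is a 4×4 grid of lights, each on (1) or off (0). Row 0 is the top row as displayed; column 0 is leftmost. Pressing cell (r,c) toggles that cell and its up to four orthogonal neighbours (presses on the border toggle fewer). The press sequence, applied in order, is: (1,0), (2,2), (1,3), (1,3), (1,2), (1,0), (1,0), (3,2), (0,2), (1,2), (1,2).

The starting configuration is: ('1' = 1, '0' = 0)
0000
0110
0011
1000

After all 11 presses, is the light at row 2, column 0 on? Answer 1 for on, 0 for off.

k=0  0000
0110
0011
1000
k=1  1000
1010
1011
1000
k=2  1000
1000
1100
1010
k=3  1001
1011
1101
1010
k=4  1000
1000
1100
1010
k=5  1010
1111
1110
1010
k=6  0010
0011
0110
1010
k=7  1010
1111
1110
1010
k=8  1010
1111
1100
1101
k=9  1101
1101
1100
1101
k=10  1111
1010
1110
1101
k=11  1101
1101
1100
1101

1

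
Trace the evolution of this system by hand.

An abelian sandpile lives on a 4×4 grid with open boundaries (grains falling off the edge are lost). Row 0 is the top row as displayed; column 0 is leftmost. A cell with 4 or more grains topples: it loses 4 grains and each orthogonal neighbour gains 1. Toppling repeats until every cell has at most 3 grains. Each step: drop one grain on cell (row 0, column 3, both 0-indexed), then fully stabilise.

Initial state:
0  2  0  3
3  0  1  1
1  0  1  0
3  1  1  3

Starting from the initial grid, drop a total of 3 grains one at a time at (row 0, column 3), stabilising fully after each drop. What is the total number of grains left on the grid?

0) 0  2  0  3
3  0  1  1
1  0  1  0
3  1  1  3
1) 0  2  1  0
3  0  1  2
1  0  1  0
3  1  1  3
2) 0  2  1  1
3  0  1  2
1  0  1  0
3  1  1  3
3) 0  2  1  2
3  0  1  2
1  0  1  0
3  1  1  3

21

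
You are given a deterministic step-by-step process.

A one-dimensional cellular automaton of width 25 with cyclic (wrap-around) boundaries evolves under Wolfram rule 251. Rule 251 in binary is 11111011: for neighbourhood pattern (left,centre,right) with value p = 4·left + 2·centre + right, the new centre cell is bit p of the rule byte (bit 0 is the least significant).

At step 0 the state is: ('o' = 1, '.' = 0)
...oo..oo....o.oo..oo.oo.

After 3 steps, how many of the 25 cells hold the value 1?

25

0) ...oo..oo....o.oo..oo.oo.
1) ooooooooooooo.ooooooooooo
2) ooooooooooooooooooooooooo
3) ooooooooooooooooooooooooo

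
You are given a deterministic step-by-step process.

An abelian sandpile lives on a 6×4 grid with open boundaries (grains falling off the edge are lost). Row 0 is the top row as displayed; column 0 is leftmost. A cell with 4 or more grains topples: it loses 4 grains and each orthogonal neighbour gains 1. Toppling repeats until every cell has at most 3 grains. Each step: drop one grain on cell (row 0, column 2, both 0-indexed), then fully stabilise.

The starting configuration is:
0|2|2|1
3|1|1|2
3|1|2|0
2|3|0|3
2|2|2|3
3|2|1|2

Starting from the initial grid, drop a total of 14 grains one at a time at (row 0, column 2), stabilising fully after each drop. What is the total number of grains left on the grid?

0) 0|2|2|1
3|1|1|2
3|1|2|0
2|3|0|3
2|2|2|3
3|2|1|2
1) 0|2|3|1
3|1|1|2
3|1|2|0
2|3|0|3
2|2|2|3
3|2|1|2
2) 0|3|0|2
3|1|2|2
3|1|2|0
2|3|0|3
2|2|2|3
3|2|1|2
3) 0|3|1|2
3|1|2|2
3|1|2|0
2|3|0|3
2|2|2|3
3|2|1|2
4) 0|3|2|2
3|1|2|2
3|1|2|0
2|3|0|3
2|2|2|3
3|2|1|2
5) 0|3|3|2
3|1|2|2
3|1|2|0
2|3|0|3
2|2|2|3
3|2|1|2
6) 1|0|1|3
3|2|3|2
3|1|2|0
2|3|0|3
2|2|2|3
3|2|1|2
7) 1|0|2|3
3|2|3|2
3|1|2|0
2|3|0|3
2|2|2|3
3|2|1|2
8) 1|0|3|3
3|2|3|2
3|1|2|0
2|3|0|3
2|2|2|3
3|2|1|2
9) 1|1|2|1
3|3|1|0
3|1|3|1
2|3|0|3
2|2|2|3
3|2|1|2
10) 1|1|3|1
3|3|1|0
3|1|3|1
2|3|0|3
2|2|2|3
3|2|1|2
11) 1|2|0|2
3|3|2|0
3|1|3|1
2|3|0|3
2|2|2|3
3|2|1|2
12) 1|2|1|2
3|3|2|0
3|1|3|1
2|3|0|3
2|2|2|3
3|2|1|2
13) 1|2|2|2
3|3|2|0
3|1|3|1
2|3|0|3
2|2|2|3
3|2|1|2
14) 1|2|3|2
3|3|2|0
3|1|3|1
2|3|0|3
2|2|2|3
3|2|1|2

49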